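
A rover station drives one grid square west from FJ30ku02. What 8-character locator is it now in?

FJ30ju92

Longitude extended square 0; −1 → -1, wraps to 9, carry into subsquare.
Longitude subsquare k = 10; −1 → 9 = j.
The latitude characters are unchanged.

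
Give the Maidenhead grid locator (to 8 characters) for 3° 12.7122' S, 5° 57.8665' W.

Offset from 180°W / 90°S: lon 174.03556°, lat 86.78813°.
Field: lon ⌊174.03556/20⌋ = 8 → I; lat ⌊86.78813/10⌋ = 8 → I.
Square: lon ⌊14.03556/2⌋ = 7; lat ⌊6.78813/1⌋ = 6.
Subsquare: lon ⌊0.03556/0.0833333⌋ = 0 → a; lat ⌊0.78813/0.0416667⌋ = 18 → s.
Extended square: lon ⌊0.03556/0.00833333⌋ = 4; lat ⌊0.03813/0.00416667⌋ = 9.

II76as49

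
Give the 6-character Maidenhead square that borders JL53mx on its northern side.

JL54ma

Latitude subsquare x = 23; +1 → 24, wraps to 0 = a, carry into square.
Latitude square 3; +1 → 4.
The longitude characters are unchanged.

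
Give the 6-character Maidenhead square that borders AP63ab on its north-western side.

Longitude subsquare a = 0; −1 → -1, wraps to 23 = x, carry into square.
Longitude square 6; −1 → 5.
Latitude subsquare b = 1; +1 → 2 = c.

AP53xc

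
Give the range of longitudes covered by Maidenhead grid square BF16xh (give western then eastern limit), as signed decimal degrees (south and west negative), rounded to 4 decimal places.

-156.0833, -156.0000

Field B=1, F=5: +1·20° lon, +5·10° lat → SW at lon -160°, lat -40°.
Square 1, 6: +1·2° lon, +6·1° lat → SW at lon -158°, lat -34°.
Subsquare x=23, h=7: +23·0.0833333° lon, +7·0.0416667° lat → SW at lon -156.083°, lat -33.7083°.
Cell spans 0.0833333° lon × 0.0416667° lat.
west -156.0833, east -156.0000.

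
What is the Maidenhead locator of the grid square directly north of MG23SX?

MG24sa

Latitude subsquare x = 23; +1 → 24, wraps to 0 = a, carry into square.
Latitude square 3; +1 → 4.
The longitude characters are unchanged.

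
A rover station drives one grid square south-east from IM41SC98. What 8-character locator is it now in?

IM41tc07

Longitude extended square 9; +1 → 10, wraps to 0, carry into subsquare.
Longitude subsquare s = 18; +1 → 19 = t.
Latitude extended square 8; −1 → 7.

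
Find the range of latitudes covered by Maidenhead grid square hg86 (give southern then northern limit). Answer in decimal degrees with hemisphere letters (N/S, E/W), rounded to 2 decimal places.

24.00° S, 23.00° S

Field H=7, G=6: +7·20° lon, +6·10° lat → SW at lon -40°, lat -30°.
Square 8, 6: +8·2° lon, +6·1° lat → SW at lon -24°, lat -24°.
Cell spans 2° lon × 1° lat.
south 24.00° S, north 23.00° S.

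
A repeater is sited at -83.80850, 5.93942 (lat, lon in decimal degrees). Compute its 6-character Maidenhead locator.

Shift to the Maidenhead origin (180°W, 90°S): lon 185.9394, lat 6.1915.
Field: 185.9394/20 → 9 → J, 6.1915/10 → 0 → A; chars JA.
Square: 5.9394/2 → 2, 6.1915/1 → 6; chars 26.
Subsquare: 1.9394/0.0833333 → 23 → x, 0.1915/0.0416667 → 4 → e; chars xe.

JA26xe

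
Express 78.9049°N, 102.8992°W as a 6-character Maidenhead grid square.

DQ88nv

Shift to the Maidenhead origin (180°W, 90°S): lon 77.1008, lat 168.9049.
Field: lon ⌊77.1008/20⌋ = 3 → D; lat ⌊168.9049/10⌋ = 16 → Q.
Square: lon ⌊17.1008/2⌋ = 8; lat ⌊8.9049/1⌋ = 8.
Subsquare: lon ⌊1.1008/0.0833333⌋ = 13 → n; lat ⌊0.9049/0.0416667⌋ = 21 → v.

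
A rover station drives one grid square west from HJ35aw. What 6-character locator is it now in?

Longitude subsquare a = 0; −1 → -1, wraps to 23 = x, carry into square.
Longitude square 3; −1 → 2.
The latitude characters are unchanged.

HJ25xw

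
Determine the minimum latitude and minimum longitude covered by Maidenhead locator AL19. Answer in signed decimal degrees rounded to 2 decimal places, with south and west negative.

29.00, -178.00

Field A=0, L=11: +0·20° lon, +11·10° lat → SW at lon -180°, lat 20°.
Square 1, 9: +1·2° lon, +9·1° lat → SW at lon -178°, lat 29°.
latitude 29.00, longitude -178.00.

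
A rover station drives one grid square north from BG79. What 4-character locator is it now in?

Latitude square 9; +1 → 10, wraps to 0, carry into field.
Latitude field G = 6; +1 → 7 = H.
The longitude characters are unchanged.

BH70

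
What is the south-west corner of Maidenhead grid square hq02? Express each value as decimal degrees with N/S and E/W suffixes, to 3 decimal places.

72.000° N, 40.000° W

Field H=7, Q=16: +7·20° lon, +16·10° lat → SW at lon -40°, lat 70°.
Square 0, 2: +0·2° lon, +2·1° lat → SW at lon -40°, lat 72°.
latitude 72.000° N, longitude 40.000° W.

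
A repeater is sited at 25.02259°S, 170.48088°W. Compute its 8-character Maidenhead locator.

AG44sx24

Add 180° to longitude and 90° to latitude: 9.51912, 64.97741.
Field: lon ⌊9.51912/20⌋ = 0 → A; lat ⌊64.97741/10⌋ = 6 → G.
Square: lon ⌊9.51912/2⌋ = 4; lat ⌊4.97741/1⌋ = 4.
Subsquare: lon ⌊1.51912/0.0833333⌋ = 18 → s; lat ⌊0.97741/0.0416667⌋ = 23 → x.
Extended square: lon ⌊0.01912/0.00833333⌋ = 2; lat ⌊0.01908/0.00416667⌋ = 4.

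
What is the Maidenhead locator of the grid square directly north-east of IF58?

IF69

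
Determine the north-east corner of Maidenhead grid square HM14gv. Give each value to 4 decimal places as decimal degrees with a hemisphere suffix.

34.9167° N, 37.4167° W

Field H=7, M=12: +7·20° lon, +12·10° lat → SW at lon -40°, lat 30°.
Square 1, 4: +1·2° lon, +4·1° lat → SW at lon -38°, lat 34°.
Subsquare g=6, v=21: +6·0.0833333° lon, +21·0.0416667° lat → SW at lon -37.5°, lat 34.875°.
Cell spans 0.0833333° lon × 0.0416667° lat. NE corner is SW corner plus one full cell.
latitude 34.9167° N, longitude 37.4167° W.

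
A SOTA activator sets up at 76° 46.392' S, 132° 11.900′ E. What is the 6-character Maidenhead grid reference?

PB63cf

Add 180° to longitude and 90° to latitude: 312.1983, 13.2268.
Field: lon ⌊312.1983/20⌋ = 15 → P; lat ⌊13.2268/10⌋ = 1 → B.
Square: lon ⌊12.1983/2⌋ = 6; lat ⌊3.2268/1⌋ = 3.
Subsquare: lon ⌊0.1983/0.0833333⌋ = 2 → c; lat ⌊0.2268/0.0416667⌋ = 5 → f.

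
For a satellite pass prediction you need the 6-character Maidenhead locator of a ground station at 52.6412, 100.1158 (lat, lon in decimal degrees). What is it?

OO02bp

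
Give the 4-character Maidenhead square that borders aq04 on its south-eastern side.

Longitude square 0; +1 → 1.
Latitude square 4; −1 → 3.

AQ13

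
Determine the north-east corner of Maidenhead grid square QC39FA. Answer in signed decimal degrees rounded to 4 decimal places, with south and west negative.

-60.9583, 146.5000

Field Q=16, C=2: +16·20° lon, +2·10° lat → SW at lon 140°, lat -70°.
Square 3, 9: +3·2° lon, +9·1° lat → SW at lon 146°, lat -61°.
Subsquare f=5, a=0: +5·0.0833333° lon, +0·0.0416667° lat → SW at lon 146.417°, lat -61°.
Cell spans 0.0833333° lon × 0.0416667° lat. NE corner is SW corner plus one full cell.
latitude -60.9583, longitude 146.5000.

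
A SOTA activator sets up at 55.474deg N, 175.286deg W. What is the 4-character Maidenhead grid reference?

Offset from 180°W / 90°S: lon 4.71°, lat 145.47°.
Field: lon ⌊4.71/20⌋ = 0 → A; lat ⌊145.47/10⌋ = 14 → O.
Square: lon ⌊4.71/2⌋ = 2; lat ⌊5.47/1⌋ = 5.

AO25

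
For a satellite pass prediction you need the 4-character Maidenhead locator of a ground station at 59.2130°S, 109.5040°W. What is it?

Add 180° to longitude and 90° to latitude: 70.50, 30.79.
Field: lon ⌊70.50/20⌋ = 3 → D; lat ⌊30.79/10⌋ = 3 → D.
Square: lon ⌊10.50/2⌋ = 5; lat ⌊0.79/1⌋ = 0.

DD50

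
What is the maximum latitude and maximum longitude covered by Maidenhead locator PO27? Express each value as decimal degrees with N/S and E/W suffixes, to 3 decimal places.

58.000° N, 126.000° E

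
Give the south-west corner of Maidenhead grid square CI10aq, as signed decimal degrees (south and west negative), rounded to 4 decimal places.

-9.3333, -138.0000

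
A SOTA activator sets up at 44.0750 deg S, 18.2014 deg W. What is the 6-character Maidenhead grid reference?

IE05vw

Shift to the Maidenhead origin (180°W, 90°S): lon 161.7986, lat 45.9250.
Field (20°×10°, letters A–R): lon ⌊161.7986/20⌋ = 8 → I; lat ⌊45.9250/10⌋ = 4 → E.
Square (2°×1°, digits 0–9): lon ⌊1.7986/2⌋ = 0; lat ⌊5.9250/1⌋ = 5.
Subsquare (5′×2.5′, letters a–x): lon ⌊1.7986/0.0833333⌋ = 21 → v; lat ⌊0.9250/0.0416667⌋ = 22 → w.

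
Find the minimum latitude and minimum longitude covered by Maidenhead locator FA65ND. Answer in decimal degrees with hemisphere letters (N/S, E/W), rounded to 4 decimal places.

Field F=5, A=0: +5·20° lon, +0·10° lat → SW at lon -80°, lat -90°.
Square 6, 5: +6·2° lon, +5·1° lat → SW at lon -68°, lat -85°.
Subsquare n=13, d=3: +13·0.0833333° lon, +3·0.0416667° lat → SW at lon -66.9167°, lat -84.875°.
latitude 84.8750° S, longitude 66.9167° W.

84.8750° S, 66.9167° W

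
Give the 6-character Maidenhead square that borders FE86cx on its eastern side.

FE86dx

Longitude subsquare c = 2; +1 → 3 = d.
The latitude characters are unchanged.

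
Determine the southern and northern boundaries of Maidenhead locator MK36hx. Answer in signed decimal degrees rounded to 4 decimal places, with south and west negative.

16.9583, 17.0000

Field M=12, K=10: +12·20° lon, +10·10° lat → SW at lon 60°, lat 10°.
Square 3, 6: +3·2° lon, +6·1° lat → SW at lon 66°, lat 16°.
Subsquare h=7, x=23: +7·0.0833333° lon, +23·0.0416667° lat → SW at lon 66.5833°, lat 16.9583°.
Cell spans 0.0833333° lon × 0.0416667° lat.
south 16.9583, north 17.0000.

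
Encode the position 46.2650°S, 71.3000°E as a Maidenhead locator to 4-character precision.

ME53

Add 180° to longitude and 90° to latitude: 251.30, 43.73.
Field: 251.30/20 → 12 → M, 43.73/10 → 4 → E; chars ME.
Square: 11.30/2 → 5, 3.73/1 → 3; chars 53.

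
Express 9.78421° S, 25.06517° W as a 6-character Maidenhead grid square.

Shift to the Maidenhead origin (180°W, 90°S): lon 154.9348, lat 80.2158.
Field (20°×10°, letters A–R): lon ⌊154.9348/20⌋ = 7 → H; lat ⌊80.2158/10⌋ = 8 → I.
Square (2°×1°, digits 0–9): lon ⌊14.9348/2⌋ = 7; lat ⌊0.2158/1⌋ = 0.
Subsquare (5′×2.5′, letters a–x): lon ⌊0.9348/0.0833333⌋ = 11 → l; lat ⌊0.2158/0.0416667⌋ = 5 → f.

HI70lf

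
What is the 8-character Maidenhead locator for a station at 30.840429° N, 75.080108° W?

FM20lu01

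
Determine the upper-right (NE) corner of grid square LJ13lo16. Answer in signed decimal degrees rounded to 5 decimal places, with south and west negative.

Field L=11, J=9: +11·20° lon, +9·10° lat → SW at lon 40°, lat 0°.
Square 1, 3: +1·2° lon, +3·1° lat → SW at lon 42°, lat 3°.
Subsquare l=11, o=14: +11·0.0833333° lon, +14·0.0416667° lat → SW at lon 42.9167°, lat 3.58333°.
Extended square 1, 6: +1·0.00833333° lon, +6·0.00416667° lat → SW at lon 42.925°, lat 3.60833°.
Cell spans 0.00833333° lon × 0.00416667° lat. NE corner is SW corner plus one full cell.
latitude 3.61250, longitude 42.93333.

3.61250, 42.93333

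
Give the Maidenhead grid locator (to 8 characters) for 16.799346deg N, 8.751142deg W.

IK56ot91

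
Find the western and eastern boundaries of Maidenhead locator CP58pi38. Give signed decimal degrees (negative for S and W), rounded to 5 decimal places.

Field C=2, P=15: +2·20° lon, +15·10° lat → SW at lon -140°, lat 60°.
Square 5, 8: +5·2° lon, +8·1° lat → SW at lon -130°, lat 68°.
Subsquare p=15, i=8: +15·0.0833333° lon, +8·0.0416667° lat → SW at lon -128.75°, lat 68.3333°.
Extended square 3, 8: +3·0.00833333° lon, +8·0.00416667° lat → SW at lon -128.725°, lat 68.3667°.
Cell spans 0.00833333° lon × 0.00416667° lat.
west -128.72500, east -128.71667.

-128.72500, -128.71667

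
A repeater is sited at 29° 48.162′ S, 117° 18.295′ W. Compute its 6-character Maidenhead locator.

Add 180° to longitude and 90° to latitude: 62.6951, 60.1973.
Field: 62.6951/20 → 3 → D, 60.1973/10 → 6 → G; chars DG.
Square: 2.6951/2 → 1, 0.1973/1 → 0; chars 10.
Subsquare: 0.6951/0.0833333 → 8 → i, 0.1973/0.0416667 → 4 → e; chars ie.

DG10ie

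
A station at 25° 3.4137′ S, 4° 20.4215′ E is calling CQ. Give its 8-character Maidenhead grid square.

JG24ew06

Offset from 180°W / 90°S: lon 184.34036°, lat 64.94311°.
Field: lon ⌊184.34036/20⌋ = 9 → J; lat ⌊64.94311/10⌋ = 6 → G.
Square: lon ⌊4.34036/2⌋ = 2; lat ⌊4.94311/1⌋ = 4.
Subsquare: lon ⌊0.34036/0.0833333⌋ = 4 → e; lat ⌊0.94311/0.0416667⌋ = 22 → w.
Extended square: lon ⌊0.00703/0.00833333⌋ = 0; lat ⌊0.02644/0.00416667⌋ = 6.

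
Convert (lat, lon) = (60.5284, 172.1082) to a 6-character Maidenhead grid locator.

Add 180° to longitude and 90° to latitude: 352.1082, 150.5284.
Field (20°×10°, letters A–R): lon ⌊352.1082/20⌋ = 17 → R; lat ⌊150.5284/10⌋ = 15 → P.
Square (2°×1°, digits 0–9): lon ⌊12.1082/2⌋ = 6; lat ⌊0.5284/1⌋ = 0.
Subsquare (5′×2.5′, letters a–x): lon ⌊0.1082/0.0833333⌋ = 1 → b; lat ⌊0.5284/0.0416667⌋ = 12 → m.

RP60bm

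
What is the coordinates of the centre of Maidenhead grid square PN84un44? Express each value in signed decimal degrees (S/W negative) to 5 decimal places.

44.56042, 137.70417

Field P=15, N=13: +15·20° lon, +13·10° lat → SW at lon 120°, lat 40°.
Square 8, 4: +8·2° lon, +4·1° lat → SW at lon 136°, lat 44°.
Subsquare u=20, n=13: +20·0.0833333° lon, +13·0.0416667° lat → SW at lon 137.667°, lat 44.5417°.
Extended square 4, 4: +4·0.00833333° lon, +4·0.00416667° lat → SW at lon 137.7°, lat 44.5583°.
Cell spans 0.00833333° lon × 0.00416667° lat. Centre is SW corner plus half of each.
latitude 44.56042, longitude 137.70417.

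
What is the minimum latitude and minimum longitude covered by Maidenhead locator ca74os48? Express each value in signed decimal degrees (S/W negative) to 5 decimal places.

-85.21667, -124.80000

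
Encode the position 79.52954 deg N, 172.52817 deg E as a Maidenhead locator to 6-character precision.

Shift to the Maidenhead origin (180°W, 90°S): lon 352.5282, lat 169.5295.
Field (20°×10°, letters A–R): 352.5282/20 → 17 → R, 169.5295/10 → 16 → Q; chars RQ.
Square (2°×1°, digits 0–9): 12.5282/2 → 6, 9.5295/1 → 9; chars 69.
Subsquare (5′×2.5′, letters a–x): 0.5282/0.0833333 → 6 → g, 0.5295/0.0416667 → 12 → m; chars gm.

RQ69gm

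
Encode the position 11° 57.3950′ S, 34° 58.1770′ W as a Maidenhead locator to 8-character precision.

HH28mb30

Offset from 180°W / 90°S: lon 145.03038°, lat 78.04342°.
Field: 145.03038/20 → 7 → H, 78.04342/10 → 7 → H; chars HH.
Square: 5.03038/2 → 2, 8.04342/1 → 8; chars 28.
Subsquare: 1.03038/0.0833333 → 12 → m, 0.04342/0.0416667 → 1 → b; chars mb.
Extended square: 0.03038/0.00833333 → 3, 0.00175/0.00416667 → 0; chars 30.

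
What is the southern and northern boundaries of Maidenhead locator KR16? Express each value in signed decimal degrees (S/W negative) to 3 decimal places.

Field K=10, R=17: +10·20° lon, +17·10° lat → SW at lon 20°, lat 80°.
Square 1, 6: +1·2° lon, +6·1° lat → SW at lon 22°, lat 86°.
Cell spans 2° lon × 1° lat.
south 86.000, north 87.000.

86.000, 87.000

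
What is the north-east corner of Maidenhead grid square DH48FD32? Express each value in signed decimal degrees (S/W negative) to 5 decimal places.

-11.86250, -111.55000

Field D=3, H=7: +3·20° lon, +7·10° lat → SW at lon -120°, lat -20°.
Square 4, 8: +4·2° lon, +8·1° lat → SW at lon -112°, lat -12°.
Subsquare f=5, d=3: +5·0.0833333° lon, +3·0.0416667° lat → SW at lon -111.583°, lat -11.875°.
Extended square 3, 2: +3·0.00833333° lon, +2·0.00416667° lat → SW at lon -111.558°, lat -11.8667°.
Cell spans 0.00833333° lon × 0.00416667° lat. NE corner is SW corner plus one full cell.
latitude -11.86250, longitude -111.55000.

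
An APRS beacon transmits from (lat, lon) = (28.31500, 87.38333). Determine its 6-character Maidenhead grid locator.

NL38qh

Add 180° to longitude and 90° to latitude: 267.3833, 118.3150.
Field: 267.3833/20 → 13 → N, 118.3150/10 → 11 → L; chars NL.
Square: 7.3833/2 → 3, 8.3150/1 → 8; chars 38.
Subsquare: 1.3833/0.0833333 → 16 → q, 0.3150/0.0416667 → 7 → h; chars qh.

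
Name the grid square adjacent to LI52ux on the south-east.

Longitude subsquare u = 20; +1 → 21 = v.
Latitude subsquare x = 23; −1 → 22 = w.

LI52vw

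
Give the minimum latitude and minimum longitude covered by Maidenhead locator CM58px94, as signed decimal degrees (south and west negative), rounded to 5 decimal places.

38.97500, -128.67500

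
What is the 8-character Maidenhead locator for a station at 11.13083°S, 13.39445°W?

IH38hu28

Add 180° to longitude and 90° to latitude: 166.60555, 78.86917.
Field (20°×10°, letters A–R): 166.60555/20 → 8 → I, 78.86917/10 → 7 → H; chars IH.
Square (2°×1°, digits 0–9): 6.60555/2 → 3, 8.86917/1 → 8; chars 38.
Subsquare (5′×2.5′, letters a–x): 0.60555/0.0833333 → 7 → h, 0.86917/0.0416667 → 20 → u; chars hu.
Extended square (30″×15″, digits 0–9): 0.02222/0.00833333 → 2, 0.03584/0.00416667 → 8; chars 28.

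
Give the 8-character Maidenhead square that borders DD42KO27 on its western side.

DD42ko17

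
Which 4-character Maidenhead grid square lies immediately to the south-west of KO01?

JO90

Longitude square 0; −1 → -1, wraps to 9, carry into field.
Longitude field K = 10; −1 → 9 = J.
Latitude square 1; −1 → 0.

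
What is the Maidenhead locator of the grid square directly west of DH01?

CH91

Longitude square 0; −1 → -1, wraps to 9, carry into field.
Longitude field D = 3; −1 → 2 = C.
The latitude characters are unchanged.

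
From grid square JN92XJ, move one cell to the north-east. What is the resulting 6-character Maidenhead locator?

KN02ak

Longitude subsquare x = 23; +1 → 24, wraps to 0 = a, carry into square.
Longitude square 9; +1 → 10, wraps to 0, carry into field.
Longitude field J = 9; +1 → 10 = K.
Latitude subsquare j = 9; +1 → 10 = k.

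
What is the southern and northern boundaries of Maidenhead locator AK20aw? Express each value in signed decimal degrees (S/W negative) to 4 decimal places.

Field A=0, K=10: +0·20° lon, +10·10° lat → SW at lon -180°, lat 10°.
Square 2, 0: +2·2° lon, +0·1° lat → SW at lon -176°, lat 10°.
Subsquare a=0, w=22: +0·0.0833333° lon, +22·0.0416667° lat → SW at lon -176°, lat 10.9167°.
Cell spans 0.0833333° lon × 0.0416667° lat.
south 10.9167, north 10.9583.

10.9167, 10.9583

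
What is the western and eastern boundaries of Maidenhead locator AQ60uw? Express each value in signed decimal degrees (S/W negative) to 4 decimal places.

-166.3333, -166.2500

Field A=0, Q=16: +0·20° lon, +16·10° lat → SW at lon -180°, lat 70°.
Square 6, 0: +6·2° lon, +0·1° lat → SW at lon -168°, lat 70°.
Subsquare u=20, w=22: +20·0.0833333° lon, +22·0.0416667° lat → SW at lon -166.333°, lat 70.9167°.
Cell spans 0.0833333° lon × 0.0416667° lat.
west -166.3333, east -166.2500.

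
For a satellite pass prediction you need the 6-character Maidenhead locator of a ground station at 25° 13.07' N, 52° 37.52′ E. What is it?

Shift to the Maidenhead origin (180°W, 90°S): lon 232.6253, lat 115.2178.
Field (20°×10°, letters A–R): lon ⌊232.6253/20⌋ = 11 → L; lat ⌊115.2178/10⌋ = 11 → L.
Square (2°×1°, digits 0–9): lon ⌊12.6253/2⌋ = 6; lat ⌊5.2178/1⌋ = 5.
Subsquare (5′×2.5′, letters a–x): lon ⌊0.6253/0.0833333⌋ = 7 → h; lat ⌊0.2178/0.0416667⌋ = 5 → f.

LL65hf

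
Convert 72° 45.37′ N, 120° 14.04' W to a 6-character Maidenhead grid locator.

CQ92vs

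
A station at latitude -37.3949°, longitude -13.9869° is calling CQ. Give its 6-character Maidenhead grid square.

IF32ao

Add 180° to longitude and 90° to latitude: 166.0131, 52.6051.
Field: 166.0131/20 → 8 → I, 52.6051/10 → 5 → F; chars IF.
Square: 6.0131/2 → 3, 2.6051/1 → 2; chars 32.
Subsquare: 0.0131/0.0833333 → 0 → a, 0.6051/0.0416667 → 14 → o; chars ao.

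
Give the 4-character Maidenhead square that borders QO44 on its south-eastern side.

QO53

Longitude square 4; +1 → 5.
Latitude square 4; −1 → 3.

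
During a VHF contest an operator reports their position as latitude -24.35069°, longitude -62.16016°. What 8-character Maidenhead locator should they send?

FG85wp05

Offset from 180°W / 90°S: lon 117.83984°, lat 65.64931°.
Field (20°×10°, letters A–R): 117.83984/20 → 5 → F, 65.64931/10 → 6 → G; chars FG.
Square (2°×1°, digits 0–9): 17.83984/2 → 8, 5.64931/1 → 5; chars 85.
Subsquare (5′×2.5′, letters a–x): 1.83984/0.0833333 → 22 → w, 0.64931/0.0416667 → 15 → p; chars wp.
Extended square (30″×15″, digits 0–9): 0.00651/0.00833333 → 0, 0.02431/0.00416667 → 5; chars 05.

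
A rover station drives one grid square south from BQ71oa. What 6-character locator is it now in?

BQ70ox

Latitude subsquare a = 0; −1 → -1, wraps to 23 = x, carry into square.
Latitude square 1; −1 → 0.
The longitude characters are unchanged.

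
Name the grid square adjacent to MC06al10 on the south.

MC06ak19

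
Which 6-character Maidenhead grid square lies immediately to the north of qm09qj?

Latitude subsquare j = 9; +1 → 10 = k.
The longitude characters are unchanged.

QM09qk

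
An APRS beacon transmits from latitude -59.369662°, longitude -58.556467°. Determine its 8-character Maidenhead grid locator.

GD00rp31

Offset from 180°W / 90°S: lon 121.44353°, lat 30.63034°.
Field: lon ⌊121.44353/20⌋ = 6 → G; lat ⌊30.63034/10⌋ = 3 → D.
Square: lon ⌊1.44353/2⌋ = 0; lat ⌊0.63034/1⌋ = 0.
Subsquare: lon ⌊1.44353/0.0833333⌋ = 17 → r; lat ⌊0.63034/0.0416667⌋ = 15 → p.
Extended square: lon ⌊0.02687/0.00833333⌋ = 3; lat ⌊0.00534/0.00416667⌋ = 1.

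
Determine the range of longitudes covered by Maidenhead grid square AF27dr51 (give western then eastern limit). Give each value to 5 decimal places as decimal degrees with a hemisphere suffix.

Field A=0, F=5: +0·20° lon, +5·10° lat → SW at lon -180°, lat -40°.
Square 2, 7: +2·2° lon, +7·1° lat → SW at lon -176°, lat -33°.
Subsquare d=3, r=17: +3·0.0833333° lon, +17·0.0416667° lat → SW at lon -175.75°, lat -32.2917°.
Extended square 5, 1: +5·0.00833333° lon, +1·0.00416667° lat → SW at lon -175.708°, lat -32.2875°.
Cell spans 0.00833333° lon × 0.00416667° lat.
west 175.70833° W, east 175.70000° W.

175.70833° W, 175.70000° W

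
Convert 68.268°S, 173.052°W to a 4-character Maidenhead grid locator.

AC31

Add 180° to longitude and 90° to latitude: 6.95, 21.73.
Field: 6.95/20 → 0 → A, 21.73/10 → 2 → C; chars AC.
Square: 6.95/2 → 3, 1.73/1 → 1; chars 31.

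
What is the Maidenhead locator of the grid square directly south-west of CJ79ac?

CJ69xb

Longitude subsquare a = 0; −1 → -1, wraps to 23 = x, carry into square.
Longitude square 7; −1 → 6.
Latitude subsquare c = 2; −1 → 1 = b.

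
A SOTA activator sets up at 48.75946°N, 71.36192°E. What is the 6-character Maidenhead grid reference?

MN58qs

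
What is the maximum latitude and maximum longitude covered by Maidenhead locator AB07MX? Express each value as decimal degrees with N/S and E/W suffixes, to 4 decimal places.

Field A=0, B=1: +0·20° lon, +1·10° lat → SW at lon -180°, lat -80°.
Square 0, 7: +0·2° lon, +7·1° lat → SW at lon -180°, lat -73°.
Subsquare m=12, x=23: +12·0.0833333° lon, +23·0.0416667° lat → SW at lon -179°, lat -72.0417°.
Cell spans 0.0833333° lon × 0.0416667° lat. NE corner is SW corner plus one full cell.
latitude 72.0000° S, longitude 178.9167° W.

72.0000° S, 178.9167° W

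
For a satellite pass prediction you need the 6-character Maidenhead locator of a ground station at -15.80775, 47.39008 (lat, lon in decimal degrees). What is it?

LH34qe

Offset from 180°W / 90°S: lon 227.3901°, lat 74.1923°.
Field: 227.3901/20 → 11 → L, 74.1923/10 → 7 → H; chars LH.
Square: 7.3901/2 → 3, 4.1923/1 → 4; chars 34.
Subsquare: 1.3901/0.0833333 → 16 → q, 0.1923/0.0416667 → 4 → e; chars qe.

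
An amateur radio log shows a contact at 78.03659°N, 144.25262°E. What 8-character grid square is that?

Add 180° to longitude and 90° to latitude: 324.25262, 168.03659.
Field (20°×10°, letters A–R): lon ⌊324.25262/20⌋ = 16 → Q; lat ⌊168.03659/10⌋ = 16 → Q.
Square (2°×1°, digits 0–9): lon ⌊4.25262/2⌋ = 2; lat ⌊8.03659/1⌋ = 8.
Subsquare (5′×2.5′, letters a–x): lon ⌊0.25262/0.0833333⌋ = 3 → d; lat ⌊0.03659/0.0416667⌋ = 0 → a.
Extended square (30″×15″, digits 0–9): lon ⌊0.00262/0.00833333⌋ = 0; lat ⌊0.03659/0.00416667⌋ = 8.

QQ28da08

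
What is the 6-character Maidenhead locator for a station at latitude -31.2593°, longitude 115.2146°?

Offset from 180°W / 90°S: lon 295.2146°, lat 58.7407°.
Field: lon ⌊295.2146/20⌋ = 14 → O; lat ⌊58.7407/10⌋ = 5 → F.
Square: lon ⌊15.2146/2⌋ = 7; lat ⌊8.7407/1⌋ = 8.
Subsquare: lon ⌊1.2146/0.0833333⌋ = 14 → o; lat ⌊0.7407/0.0416667⌋ = 17 → r.

OF78or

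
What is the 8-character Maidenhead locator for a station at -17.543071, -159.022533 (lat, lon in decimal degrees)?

BH02lk79

Add 180° to longitude and 90° to latitude: 20.97747, 72.45693.
Field: lon ⌊20.97747/20⌋ = 1 → B; lat ⌊72.45693/10⌋ = 7 → H.
Square: lon ⌊0.97747/2⌋ = 0; lat ⌊2.45693/1⌋ = 2.
Subsquare: lon ⌊0.97747/0.0833333⌋ = 11 → l; lat ⌊0.45693/0.0416667⌋ = 10 → k.
Extended square: lon ⌊0.06080/0.00833333⌋ = 7; lat ⌊0.04026/0.00416667⌋ = 9.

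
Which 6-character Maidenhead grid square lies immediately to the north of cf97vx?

Latitude subsquare x = 23; +1 → 24, wraps to 0 = a, carry into square.
Latitude square 7; +1 → 8.
The longitude characters are unchanged.

CF98va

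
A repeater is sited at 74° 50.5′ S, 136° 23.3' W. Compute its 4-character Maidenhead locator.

CB15

Add 180° to longitude and 90° to latitude: 43.61, 15.16.
Field (20°×10°, letters A–R): 43.61/20 → 2 → C, 15.16/10 → 1 → B; chars CB.
Square (2°×1°, digits 0–9): 3.61/2 → 1, 5.16/1 → 5; chars 15.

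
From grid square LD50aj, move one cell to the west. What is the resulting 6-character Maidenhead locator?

Longitude subsquare a = 0; −1 → -1, wraps to 23 = x, carry into square.
Longitude square 5; −1 → 4.
The latitude characters are unchanged.

LD40xj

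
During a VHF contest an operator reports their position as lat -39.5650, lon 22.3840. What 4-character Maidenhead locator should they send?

KF10

Offset from 180°W / 90°S: lon 202.38°, lat 50.44°.
Field (20°×10°, letters A–R): lon ⌊202.38/20⌋ = 10 → K; lat ⌊50.44/10⌋ = 5 → F.
Square (2°×1°, digits 0–9): lon ⌊2.38/2⌋ = 1; lat ⌊0.44/1⌋ = 0.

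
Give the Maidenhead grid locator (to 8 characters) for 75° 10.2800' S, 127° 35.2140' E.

PB34tt08

Shift to the Maidenhead origin (180°W, 90°S): lon 307.58690, lat 14.82867.
Field: lon ⌊307.58690/20⌋ = 15 → P; lat ⌊14.82867/10⌋ = 1 → B.
Square: lon ⌊7.58690/2⌋ = 3; lat ⌊4.82867/1⌋ = 4.
Subsquare: lon ⌊1.58690/0.0833333⌋ = 19 → t; lat ⌊0.82867/0.0416667⌋ = 19 → t.
Extended square: lon ⌊0.00357/0.00833333⌋ = 0; lat ⌊0.03700/0.00416667⌋ = 8.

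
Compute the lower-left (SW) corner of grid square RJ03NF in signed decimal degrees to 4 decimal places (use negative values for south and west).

3.2083, 161.0833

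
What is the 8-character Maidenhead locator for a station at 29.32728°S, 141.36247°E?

Add 180° to longitude and 90° to latitude: 321.36247, 60.67272.
Field (20°×10°, letters A–R): lon ⌊321.36247/20⌋ = 16 → Q; lat ⌊60.67272/10⌋ = 6 → G.
Square (2°×1°, digits 0–9): lon ⌊1.36247/2⌋ = 0; lat ⌊0.67272/1⌋ = 0.
Subsquare (5′×2.5′, letters a–x): lon ⌊1.36247/0.0833333⌋ = 16 → q; lat ⌊0.67272/0.0416667⌋ = 16 → q.
Extended square (30″×15″, digits 0–9): lon ⌊0.02914/0.00833333⌋ = 3; lat ⌊0.00605/0.00416667⌋ = 1.

QG00qq31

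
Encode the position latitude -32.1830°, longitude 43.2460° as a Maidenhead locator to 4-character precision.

Add 180° to longitude and 90° to latitude: 223.25, 57.82.
Field: lon ⌊223.25/20⌋ = 11 → L; lat ⌊57.82/10⌋ = 5 → F.
Square: lon ⌊3.25/2⌋ = 1; lat ⌊7.82/1⌋ = 7.

LF17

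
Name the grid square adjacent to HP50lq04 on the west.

HP50kq94

Longitude extended square 0; −1 → -1, wraps to 9, carry into subsquare.
Longitude subsquare l = 11; −1 → 10 = k.
The latitude characters are unchanged.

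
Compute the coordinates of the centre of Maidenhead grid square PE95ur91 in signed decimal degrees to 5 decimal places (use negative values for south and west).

-44.28542, 139.74583

Field P=15, E=4: +15·20° lon, +4·10° lat → SW at lon 120°, lat -50°.
Square 9, 5: +9·2° lon, +5·1° lat → SW at lon 138°, lat -45°.
Subsquare u=20, r=17: +20·0.0833333° lon, +17·0.0416667° lat → SW at lon 139.667°, lat -44.2917°.
Extended square 9, 1: +9·0.00833333° lon, +1·0.00416667° lat → SW at lon 139.742°, lat -44.2875°.
Cell spans 0.00833333° lon × 0.00416667° lat. Centre is SW corner plus half of each.
latitude -44.28542, longitude 139.74583.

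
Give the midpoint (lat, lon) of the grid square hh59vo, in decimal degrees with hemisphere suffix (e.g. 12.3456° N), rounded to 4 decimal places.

Field H=7, H=7: +7·20° lon, +7·10° lat → SW at lon -40°, lat -20°.
Square 5, 9: +5·2° lon, +9·1° lat → SW at lon -30°, lat -11°.
Subsquare v=21, o=14: +21·0.0833333° lon, +14·0.0416667° lat → SW at lon -28.25°, lat -10.4167°.
Cell spans 0.0833333° lon × 0.0416667° lat. Centre is SW corner plus half of each.
latitude 10.3958° S, longitude 28.2083° W.

10.3958° S, 28.2083° W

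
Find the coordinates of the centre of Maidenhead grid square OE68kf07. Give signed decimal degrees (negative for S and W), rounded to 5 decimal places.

-41.76042, 112.83750

Field O=14, E=4: +14·20° lon, +4·10° lat → SW at lon 100°, lat -50°.
Square 6, 8: +6·2° lon, +8·1° lat → SW at lon 112°, lat -42°.
Subsquare k=10, f=5: +10·0.0833333° lon, +5·0.0416667° lat → SW at lon 112.833°, lat -41.7917°.
Extended square 0, 7: +0·0.00833333° lon, +7·0.00416667° lat → SW at lon 112.833°, lat -41.7625°.
Cell spans 0.00833333° lon × 0.00416667° lat. Centre is SW corner plus half of each.
latitude -41.76042, longitude 112.83750.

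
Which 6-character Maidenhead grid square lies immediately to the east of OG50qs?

Longitude subsquare q = 16; +1 → 17 = r.
The latitude characters are unchanged.

OG50rs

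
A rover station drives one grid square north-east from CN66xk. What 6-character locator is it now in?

Longitude subsquare x = 23; +1 → 24, wraps to 0 = a, carry into square.
Longitude square 6; +1 → 7.
Latitude subsquare k = 10; +1 → 11 = l.

CN76al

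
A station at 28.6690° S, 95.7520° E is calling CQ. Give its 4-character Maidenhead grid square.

NG71

Offset from 180°W / 90°S: lon 275.75°, lat 61.33°.
Field: 275.75/20 → 13 → N, 61.33/10 → 6 → G; chars NG.
Square: 15.75/2 → 7, 1.33/1 → 1; chars 71.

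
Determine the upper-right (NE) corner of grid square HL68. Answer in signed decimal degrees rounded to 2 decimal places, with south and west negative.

29.00, -26.00

Field H=7, L=11: +7·20° lon, +11·10° lat → SW at lon -40°, lat 20°.
Square 6, 8: +6·2° lon, +8·1° lat → SW at lon -28°, lat 28°.
Cell spans 2° lon × 1° lat. NE corner is SW corner plus one full cell.
latitude 29.00, longitude -26.00.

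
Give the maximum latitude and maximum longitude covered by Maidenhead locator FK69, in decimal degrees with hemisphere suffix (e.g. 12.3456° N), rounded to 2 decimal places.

Field F=5, K=10: +5·20° lon, +10·10° lat → SW at lon -80°, lat 10°.
Square 6, 9: +6·2° lon, +9·1° lat → SW at lon -68°, lat 19°.
Cell spans 2° lon × 1° lat. NE corner is SW corner plus one full cell.
latitude 20.00° N, longitude 66.00° W.

20.00° N, 66.00° W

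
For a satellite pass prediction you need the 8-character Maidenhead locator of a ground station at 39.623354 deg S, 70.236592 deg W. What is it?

Shift to the Maidenhead origin (180°W, 90°S): lon 109.76341, lat 50.37665.
Field: 109.76341/20 → 5 → F, 50.37665/10 → 5 → F; chars FF.
Square: 9.76341/2 → 4, 0.37665/1 → 0; chars 40.
Subsquare: 1.76341/0.0833333 → 21 → v, 0.37665/0.0416667 → 9 → j; chars vj.
Extended square: 0.01341/0.00833333 → 1, 0.00165/0.00416667 → 0; chars 10.

FF40vj10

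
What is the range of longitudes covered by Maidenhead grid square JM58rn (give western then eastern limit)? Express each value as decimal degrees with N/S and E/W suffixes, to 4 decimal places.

11.4167° E, 11.5000° E

Field J=9, M=12: +9·20° lon, +12·10° lat → SW at lon 0°, lat 30°.
Square 5, 8: +5·2° lon, +8·1° lat → SW at lon 10°, lat 38°.
Subsquare r=17, n=13: +17·0.0833333° lon, +13·0.0416667° lat → SW at lon 11.4167°, lat 38.5417°.
Cell spans 0.0833333° lon × 0.0416667° lat.
west 11.4167° E, east 11.5000° E.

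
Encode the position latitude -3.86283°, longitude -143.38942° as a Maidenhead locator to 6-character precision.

Add 180° to longitude and 90° to latitude: 36.6106, 86.1372.
Field (20°×10°, letters A–R): lon ⌊36.6106/20⌋ = 1 → B; lat ⌊86.1372/10⌋ = 8 → I.
Square (2°×1°, digits 0–9): lon ⌊16.6106/2⌋ = 8; lat ⌊6.1372/1⌋ = 6.
Subsquare (5′×2.5′, letters a–x): lon ⌊0.6106/0.0833333⌋ = 7 → h; lat ⌊0.1372/0.0416667⌋ = 3 → d.

BI86hd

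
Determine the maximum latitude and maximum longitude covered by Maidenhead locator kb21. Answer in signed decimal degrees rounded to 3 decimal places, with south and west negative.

-78.000, 26.000

Field K=10, B=1: +10·20° lon, +1·10° lat → SW at lon 20°, lat -80°.
Square 2, 1: +2·2° lon, +1·1° lat → SW at lon 24°, lat -79°.
Cell spans 2° lon × 1° lat. NE corner is SW corner plus one full cell.
latitude -78.000, longitude 26.000.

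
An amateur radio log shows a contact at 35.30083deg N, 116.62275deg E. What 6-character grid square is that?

OM85hh

Offset from 180°W / 90°S: lon 296.6227°, lat 125.3008°.
Field (20°×10°, letters A–R): 296.6227/20 → 14 → O, 125.3008/10 → 12 → M; chars OM.
Square (2°×1°, digits 0–9): 16.6227/2 → 8, 5.3008/1 → 5; chars 85.
Subsquare (5′×2.5′, letters a–x): 0.6227/0.0833333 → 7 → h, 0.3008/0.0416667 → 7 → h; chars hh.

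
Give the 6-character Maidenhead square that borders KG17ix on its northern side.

KG18ia

Latitude subsquare x = 23; +1 → 24, wraps to 0 = a, carry into square.
Latitude square 7; +1 → 8.
The longitude characters are unchanged.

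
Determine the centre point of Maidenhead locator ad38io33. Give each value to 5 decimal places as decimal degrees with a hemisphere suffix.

51.40208° S, 173.30417° W

Field A=0, D=3: +0·20° lon, +3·10° lat → SW at lon -180°, lat -60°.
Square 3, 8: +3·2° lon, +8·1° lat → SW at lon -174°, lat -52°.
Subsquare i=8, o=14: +8·0.0833333° lon, +14·0.0416667° lat → SW at lon -173.333°, lat -51.4167°.
Extended square 3, 3: +3·0.00833333° lon, +3·0.00416667° lat → SW at lon -173.308°, lat -51.4042°.
Cell spans 0.00833333° lon × 0.00416667° lat. Centre is SW corner plus half of each.
latitude 51.40208° S, longitude 173.30417° W.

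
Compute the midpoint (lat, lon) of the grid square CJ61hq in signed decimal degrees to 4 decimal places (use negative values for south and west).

Field C=2, J=9: +2·20° lon, +9·10° lat → SW at lon -140°, lat 0°.
Square 6, 1: +6·2° lon, +1·1° lat → SW at lon -128°, lat 1°.
Subsquare h=7, q=16: +7·0.0833333° lon, +16·0.0416667° lat → SW at lon -127.417°, lat 1.66667°.
Cell spans 0.0833333° lon × 0.0416667° lat. Centre is SW corner plus half of each.
latitude 1.6875, longitude -127.3750.

1.6875, -127.3750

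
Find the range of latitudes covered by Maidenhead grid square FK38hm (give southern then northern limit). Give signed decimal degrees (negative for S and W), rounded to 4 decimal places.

18.5000, 18.5417

Field F=5, K=10: +5·20° lon, +10·10° lat → SW at lon -80°, lat 10°.
Square 3, 8: +3·2° lon, +8·1° lat → SW at lon -74°, lat 18°.
Subsquare h=7, m=12: +7·0.0833333° lon, +12·0.0416667° lat → SW at lon -73.4167°, lat 18.5°.
Cell spans 0.0833333° lon × 0.0416667° lat.
south 18.5000, north 18.5417.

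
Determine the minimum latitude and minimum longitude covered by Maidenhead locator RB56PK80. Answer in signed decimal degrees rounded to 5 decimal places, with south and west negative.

Field R=17, B=1: +17·20° lon, +1·10° lat → SW at lon 160°, lat -80°.
Square 5, 6: +5·2° lon, +6·1° lat → SW at lon 170°, lat -74°.
Subsquare p=15, k=10: +15·0.0833333° lon, +10·0.0416667° lat → SW at lon 171.25°, lat -73.5833°.
Extended square 8, 0: +8·0.00833333° lon, +0·0.00416667° lat → SW at lon 171.317°, lat -73.5833°.
latitude -73.58333, longitude 171.31667.

-73.58333, 171.31667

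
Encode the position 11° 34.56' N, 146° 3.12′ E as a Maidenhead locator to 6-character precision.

QK31an

Shift to the Maidenhead origin (180°W, 90°S): lon 326.0520, lat 101.5760.
Field (20°×10°, letters A–R): lon ⌊326.0520/20⌋ = 16 → Q; lat ⌊101.5760/10⌋ = 10 → K.
Square (2°×1°, digits 0–9): lon ⌊6.0520/2⌋ = 3; lat ⌊1.5760/1⌋ = 1.
Subsquare (5′×2.5′, letters a–x): lon ⌊0.0520/0.0833333⌋ = 0 → a; lat ⌊0.5760/0.0416667⌋ = 13 → n.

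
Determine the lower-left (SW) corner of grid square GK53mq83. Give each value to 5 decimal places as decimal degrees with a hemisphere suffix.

Field G=6, K=10: +6·20° lon, +10·10° lat → SW at lon -60°, lat 10°.
Square 5, 3: +5·2° lon, +3·1° lat → SW at lon -50°, lat 13°.
Subsquare m=12, q=16: +12·0.0833333° lon, +16·0.0416667° lat → SW at lon -49°, lat 13.6667°.
Extended square 8, 3: +8·0.00833333° lon, +3·0.00416667° lat → SW at lon -48.9333°, lat 13.6792°.
latitude 13.67917° N, longitude 48.93333° W.

13.67917° N, 48.93333° W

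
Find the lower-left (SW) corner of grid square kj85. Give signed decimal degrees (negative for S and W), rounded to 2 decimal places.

5.00, 36.00

Field K=10, J=9: +10·20° lon, +9·10° lat → SW at lon 20°, lat 0°.
Square 8, 5: +8·2° lon, +5·1° lat → SW at lon 36°, lat 5°.
latitude 5.00, longitude 36.00.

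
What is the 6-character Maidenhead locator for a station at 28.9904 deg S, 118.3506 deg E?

OG91ea

Offset from 180°W / 90°S: lon 298.3506°, lat 61.0096°.
Field: 298.3506/20 → 14 → O, 61.0096/10 → 6 → G; chars OG.
Square: 18.3506/2 → 9, 1.0096/1 → 1; chars 91.
Subsquare: 0.3506/0.0833333 → 4 → e, 0.0096/0.0416667 → 0 → a; chars ea.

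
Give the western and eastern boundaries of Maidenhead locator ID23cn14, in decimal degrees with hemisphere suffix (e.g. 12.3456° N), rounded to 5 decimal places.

15.82500° W, 15.81667° W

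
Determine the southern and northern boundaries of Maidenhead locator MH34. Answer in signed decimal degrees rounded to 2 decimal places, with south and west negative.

-16.00, -15.00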